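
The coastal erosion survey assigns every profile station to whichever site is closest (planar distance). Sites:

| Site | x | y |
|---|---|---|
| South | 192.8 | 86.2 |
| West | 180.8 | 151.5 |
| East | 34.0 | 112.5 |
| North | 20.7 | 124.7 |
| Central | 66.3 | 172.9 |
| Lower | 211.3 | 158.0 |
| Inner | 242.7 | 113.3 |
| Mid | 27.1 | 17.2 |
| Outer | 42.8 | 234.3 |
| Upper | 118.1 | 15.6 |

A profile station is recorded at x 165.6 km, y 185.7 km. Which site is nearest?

West

Squared distances to each site:
South: 10640.090; West: 1400.680; East: 22676.800; North: 24717.010; Central: 10024.330; Lower: 2855.780; Inner: 11186.170; Mid: 47574.500; Outer: 17441.800; Upper: 31190.260.
Minimum at West.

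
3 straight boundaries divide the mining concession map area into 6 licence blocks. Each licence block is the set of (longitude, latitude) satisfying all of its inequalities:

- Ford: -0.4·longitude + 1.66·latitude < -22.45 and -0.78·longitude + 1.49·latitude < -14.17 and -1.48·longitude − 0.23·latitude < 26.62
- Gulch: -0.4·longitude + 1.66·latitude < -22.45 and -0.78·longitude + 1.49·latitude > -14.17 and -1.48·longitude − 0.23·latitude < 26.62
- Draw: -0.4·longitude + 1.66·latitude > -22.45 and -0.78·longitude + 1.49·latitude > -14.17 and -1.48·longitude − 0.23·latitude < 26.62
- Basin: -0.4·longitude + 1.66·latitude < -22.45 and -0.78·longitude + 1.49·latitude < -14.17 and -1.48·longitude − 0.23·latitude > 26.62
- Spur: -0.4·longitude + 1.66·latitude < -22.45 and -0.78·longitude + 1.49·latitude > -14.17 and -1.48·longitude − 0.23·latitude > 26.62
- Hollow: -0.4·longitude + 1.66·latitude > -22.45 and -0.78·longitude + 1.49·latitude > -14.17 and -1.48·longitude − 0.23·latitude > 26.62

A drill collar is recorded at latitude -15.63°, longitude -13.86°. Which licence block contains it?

Draw

-0.4·-13.86 + 1.66·-15.63 = -20.402, which is > -22.45
-0.78·-13.86 + 1.49·-15.63 = -12.478, which is > -14.17
-1.48·-13.86 − 0.23·-15.63 = 24.108, which is < 26.62
This sign pattern matches Draw.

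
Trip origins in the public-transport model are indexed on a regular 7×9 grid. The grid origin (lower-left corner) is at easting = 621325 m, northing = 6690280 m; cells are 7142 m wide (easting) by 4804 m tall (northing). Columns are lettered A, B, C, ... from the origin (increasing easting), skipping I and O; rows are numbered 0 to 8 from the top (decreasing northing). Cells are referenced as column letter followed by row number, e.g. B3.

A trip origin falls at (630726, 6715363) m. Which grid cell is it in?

B3

Column index: ⌊(630726 − 621325) / 7142⌋ = ⌊1.316⌋ = 1 → column B
Row offset from origin: ⌊(6715363 − 6690280) / 4804⌋ = ⌊5.221⌋ = 5 → row 3 (counted from top)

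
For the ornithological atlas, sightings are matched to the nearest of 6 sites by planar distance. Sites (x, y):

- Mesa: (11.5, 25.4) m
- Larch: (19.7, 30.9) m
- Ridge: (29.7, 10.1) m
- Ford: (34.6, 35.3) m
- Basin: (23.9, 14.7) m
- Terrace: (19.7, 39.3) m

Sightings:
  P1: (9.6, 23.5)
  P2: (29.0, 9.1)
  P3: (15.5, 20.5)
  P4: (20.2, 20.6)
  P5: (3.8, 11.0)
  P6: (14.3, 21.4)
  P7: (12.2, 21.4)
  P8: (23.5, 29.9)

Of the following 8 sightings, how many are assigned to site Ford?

0

P1 → Mesa
P2 → Ridge
P3 → Mesa
P4 → Basin
P5 → Mesa
P6 → Mesa
P7 → Mesa
P8 → Larch
0 of the 8 go to Ford.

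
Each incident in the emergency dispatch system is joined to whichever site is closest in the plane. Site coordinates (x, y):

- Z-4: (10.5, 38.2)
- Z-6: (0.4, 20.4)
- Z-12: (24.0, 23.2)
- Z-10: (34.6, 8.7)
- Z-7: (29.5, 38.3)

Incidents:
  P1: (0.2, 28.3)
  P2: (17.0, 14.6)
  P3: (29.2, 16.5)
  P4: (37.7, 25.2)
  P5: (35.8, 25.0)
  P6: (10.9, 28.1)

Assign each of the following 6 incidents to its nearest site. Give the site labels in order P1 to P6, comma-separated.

P1 → Z-6 (d²=62.45)
P2 → Z-12 (d²=122.96)
P3 → Z-12 (d²=71.93)
P4 → Z-12 (d²=191.69)
P5 → Z-12 (d²=142.48)
P6 → Z-4 (d²=102.17)

Z-6, Z-12, Z-12, Z-12, Z-12, Z-4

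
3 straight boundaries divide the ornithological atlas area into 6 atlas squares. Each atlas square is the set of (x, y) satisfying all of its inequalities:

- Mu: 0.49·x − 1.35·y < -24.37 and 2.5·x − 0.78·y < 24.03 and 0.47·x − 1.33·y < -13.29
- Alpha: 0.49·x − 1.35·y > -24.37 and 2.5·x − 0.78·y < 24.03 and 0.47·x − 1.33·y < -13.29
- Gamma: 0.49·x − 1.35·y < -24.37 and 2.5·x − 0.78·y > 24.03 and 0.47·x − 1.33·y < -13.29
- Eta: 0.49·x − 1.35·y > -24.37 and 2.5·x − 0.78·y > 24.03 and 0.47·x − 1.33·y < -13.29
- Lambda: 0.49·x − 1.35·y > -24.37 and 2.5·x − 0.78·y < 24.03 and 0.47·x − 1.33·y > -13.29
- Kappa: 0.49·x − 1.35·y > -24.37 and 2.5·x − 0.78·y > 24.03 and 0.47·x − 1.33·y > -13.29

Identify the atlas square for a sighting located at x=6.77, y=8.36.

0.49·6.77 − 1.35·8.36 = -7.969, which is > -24.37
2.5·6.77 − 0.78·8.36 = 10.404, which is < 24.03
0.47·6.77 − 1.33·8.36 = -7.937, which is > -13.29
This sign pattern matches Lambda.

Lambda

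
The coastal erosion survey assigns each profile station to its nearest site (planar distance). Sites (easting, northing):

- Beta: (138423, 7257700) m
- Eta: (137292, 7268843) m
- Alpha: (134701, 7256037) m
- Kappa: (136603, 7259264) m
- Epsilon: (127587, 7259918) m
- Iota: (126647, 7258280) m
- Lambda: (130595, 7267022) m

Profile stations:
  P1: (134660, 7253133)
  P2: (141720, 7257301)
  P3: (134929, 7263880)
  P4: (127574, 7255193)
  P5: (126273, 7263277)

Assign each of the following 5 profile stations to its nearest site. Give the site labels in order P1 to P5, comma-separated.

Alpha, Beta, Kappa, Iota, Epsilon

P1 → Alpha (d²=8434897.00)
P2 → Beta (d²=11029410.00)
P3 → Kappa (d²=24109732.00)
P4 → Iota (d²=10388898.00)
P5 → Epsilon (d²=13009477.00)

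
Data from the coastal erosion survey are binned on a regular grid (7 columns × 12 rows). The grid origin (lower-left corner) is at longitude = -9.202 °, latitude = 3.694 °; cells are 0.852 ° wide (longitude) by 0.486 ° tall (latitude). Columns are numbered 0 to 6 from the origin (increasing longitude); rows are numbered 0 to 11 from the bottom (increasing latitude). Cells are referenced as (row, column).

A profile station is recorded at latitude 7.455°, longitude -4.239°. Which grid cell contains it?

(7, 5)

Column index: ⌊(-4.239 − -9.202) / 0.852⌋ = ⌊5.825⌋ = 5
Row offset from origin: ⌊(7.455 − 3.694) / 0.486⌋ = ⌊7.739⌋ = 7 → row 7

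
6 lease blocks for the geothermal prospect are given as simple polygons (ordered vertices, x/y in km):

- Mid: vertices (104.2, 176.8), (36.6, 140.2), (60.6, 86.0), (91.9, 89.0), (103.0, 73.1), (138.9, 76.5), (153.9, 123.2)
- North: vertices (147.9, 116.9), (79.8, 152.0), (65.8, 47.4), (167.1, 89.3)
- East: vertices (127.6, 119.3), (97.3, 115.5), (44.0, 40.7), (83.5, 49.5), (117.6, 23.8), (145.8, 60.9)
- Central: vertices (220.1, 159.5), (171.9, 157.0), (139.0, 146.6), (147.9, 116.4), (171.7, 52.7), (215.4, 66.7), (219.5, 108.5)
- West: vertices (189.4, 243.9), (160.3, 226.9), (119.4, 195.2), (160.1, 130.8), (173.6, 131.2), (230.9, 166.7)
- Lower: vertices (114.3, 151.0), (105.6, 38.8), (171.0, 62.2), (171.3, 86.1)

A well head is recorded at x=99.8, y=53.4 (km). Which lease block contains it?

Cast a ray rightward from (99.8, 53.4). For each polygon, the edges (by vertex number in listed order) whose endpoints lie on opposite sides of y = 53.4, where each meets that height, and whether that is right or left of the point:
Mid: no edge straddles that height → 0 crossings.
North: 2–3 at x≈66.60 (left), 3–4 at x≈80.31 (left) → 0 crossings.
East: 2–3 at x≈53.05 (left), 5–6 at x≈140.10 (right) → 1 crossing.
Central: 4–5 at x≈171.44 (right), 5–6 at x≈173.88 (right) → 2 crossings.
West: no edge straddles that height → 0 crossings.
Lower: 1–2 at x≈106.73 (right), 2–3 at x≈146.41 (right) → 2 crossings.
Only East has an odd count, so the point is inside East.

East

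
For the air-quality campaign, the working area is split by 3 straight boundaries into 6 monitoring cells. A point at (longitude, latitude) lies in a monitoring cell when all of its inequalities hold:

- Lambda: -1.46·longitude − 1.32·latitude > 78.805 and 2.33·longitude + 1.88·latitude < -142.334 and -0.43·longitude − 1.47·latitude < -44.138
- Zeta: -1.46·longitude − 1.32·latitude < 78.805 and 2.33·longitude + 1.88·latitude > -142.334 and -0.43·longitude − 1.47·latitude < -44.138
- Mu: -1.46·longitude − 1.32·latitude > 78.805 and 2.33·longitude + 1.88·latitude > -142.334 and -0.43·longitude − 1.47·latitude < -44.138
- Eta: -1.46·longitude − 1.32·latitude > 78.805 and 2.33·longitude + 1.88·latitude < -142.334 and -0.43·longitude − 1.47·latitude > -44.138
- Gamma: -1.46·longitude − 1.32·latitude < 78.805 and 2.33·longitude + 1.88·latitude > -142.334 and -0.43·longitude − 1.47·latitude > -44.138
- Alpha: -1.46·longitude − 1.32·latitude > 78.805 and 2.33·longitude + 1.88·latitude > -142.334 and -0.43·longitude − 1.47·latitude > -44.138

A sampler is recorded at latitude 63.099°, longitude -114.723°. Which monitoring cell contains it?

Eta

-1.46·-114.723 − 1.32·63.099 = 84.205, which is > 78.805
2.33·-114.723 + 1.88·63.099 = -148.678, which is < -142.334
-0.43·-114.723 − 1.47·63.099 = -43.425, which is > -44.138
This sign pattern matches Eta.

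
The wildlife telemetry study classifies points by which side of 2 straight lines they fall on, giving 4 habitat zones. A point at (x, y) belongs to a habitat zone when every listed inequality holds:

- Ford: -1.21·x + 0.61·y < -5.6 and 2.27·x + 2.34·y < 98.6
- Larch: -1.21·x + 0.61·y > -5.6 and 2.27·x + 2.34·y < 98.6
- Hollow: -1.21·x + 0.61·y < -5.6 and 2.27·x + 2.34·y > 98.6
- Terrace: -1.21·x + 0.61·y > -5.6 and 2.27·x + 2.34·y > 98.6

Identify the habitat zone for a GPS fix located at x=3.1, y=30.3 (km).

Larch

-1.21·3.1 + 0.61·30.3 = 14.732, which is > -5.6
2.27·3.1 + 2.34·30.3 = 77.939, which is < 98.6
This sign pattern matches Larch.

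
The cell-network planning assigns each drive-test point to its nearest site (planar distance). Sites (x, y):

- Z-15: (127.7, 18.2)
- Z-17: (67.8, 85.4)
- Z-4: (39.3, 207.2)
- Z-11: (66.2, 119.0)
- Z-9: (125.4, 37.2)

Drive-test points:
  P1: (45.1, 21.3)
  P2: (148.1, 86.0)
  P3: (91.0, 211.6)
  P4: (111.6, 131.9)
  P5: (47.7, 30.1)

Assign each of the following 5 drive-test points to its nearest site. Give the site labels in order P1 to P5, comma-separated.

P1 → Z-17 (d²=4624.10)
P2 → Z-9 (d²=2896.73)
P3 → Z-4 (d²=2692.25)
P4 → Z-11 (d²=2227.57)
P5 → Z-17 (d²=3462.10)

Z-17, Z-9, Z-4, Z-11, Z-17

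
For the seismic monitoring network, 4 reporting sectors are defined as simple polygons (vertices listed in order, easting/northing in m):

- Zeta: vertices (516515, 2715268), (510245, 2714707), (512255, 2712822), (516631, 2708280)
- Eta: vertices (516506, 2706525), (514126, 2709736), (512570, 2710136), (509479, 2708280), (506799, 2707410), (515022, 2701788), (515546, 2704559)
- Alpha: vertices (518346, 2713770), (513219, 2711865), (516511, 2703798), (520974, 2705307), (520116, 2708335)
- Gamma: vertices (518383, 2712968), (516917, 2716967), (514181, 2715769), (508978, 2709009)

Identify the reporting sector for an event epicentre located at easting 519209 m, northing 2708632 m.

Cast a ray rightward from (519209, 2708632). For each polygon, the edges (by vertex number in listed order) whose endpoints lie on opposite sides of northing = 2708632, where each meets that height, and whether that is right or left of the point:
Zeta: 3–4 at easting≈516291.9 (left), 4–1 at easting≈516625.2 (left) → 0 crossings.
Eta: 1–2 at easting≈514944.3 (left), 3–4 at easting≈510065.2 (left) → 0 crossings.
Alpha: 2–3 at easting≈514538.3 (left), 5–1 at easting≈520019.3 (right) → 1 crossing.
Gamma: no edge straddles that height → 0 crossings.
Only Alpha has an odd count, so the point is inside Alpha.

Alpha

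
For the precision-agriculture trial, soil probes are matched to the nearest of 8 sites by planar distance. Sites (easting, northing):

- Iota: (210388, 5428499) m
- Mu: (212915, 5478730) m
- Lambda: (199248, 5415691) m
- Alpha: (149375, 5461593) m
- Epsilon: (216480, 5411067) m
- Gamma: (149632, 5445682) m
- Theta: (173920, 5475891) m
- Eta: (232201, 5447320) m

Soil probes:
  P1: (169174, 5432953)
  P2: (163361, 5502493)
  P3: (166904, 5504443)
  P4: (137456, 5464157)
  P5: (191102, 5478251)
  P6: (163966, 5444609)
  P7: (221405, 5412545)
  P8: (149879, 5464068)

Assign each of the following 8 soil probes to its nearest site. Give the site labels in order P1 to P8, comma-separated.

P1 → Gamma (d²=543917205.00)
P2 → Theta (d²=819158885.00)
P3 → Theta (d²=864440960.00)
P4 → Alpha (d²=148636657.00)
P5 → Theta (d²=300790724.00)
P6 → Gamma (d²=206614885.00)
P7 → Epsilon (d²=26440109.00)
P8 → Alpha (d²=6379641.00)

Gamma, Theta, Theta, Alpha, Theta, Gamma, Epsilon, Alpha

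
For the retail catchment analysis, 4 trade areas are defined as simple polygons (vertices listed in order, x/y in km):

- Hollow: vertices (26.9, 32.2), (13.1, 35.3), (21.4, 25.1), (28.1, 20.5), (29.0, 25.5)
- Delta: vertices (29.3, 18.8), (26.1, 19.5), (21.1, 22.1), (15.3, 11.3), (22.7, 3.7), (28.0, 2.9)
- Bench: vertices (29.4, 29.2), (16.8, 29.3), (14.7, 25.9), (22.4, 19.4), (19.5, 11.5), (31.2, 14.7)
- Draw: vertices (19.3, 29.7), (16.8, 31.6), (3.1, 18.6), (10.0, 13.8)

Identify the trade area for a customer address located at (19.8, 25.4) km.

Bench

Cast a ray rightward from (19.8, 25.4). For each polygon, the edges (by vertex number in listed order) whose endpoints lie on opposite sides of y = 25.4, where each meets that height, and whether that is right or left of the point:
Hollow: 2–3 at x≈21.16 (right), 4–5 at x≈28.98 (right) → 2 crossings.
Delta: no edge straddles that height → 0 crossings.
Bench: 3–4 at x≈15.29 (left), 6–1 at x≈29.87 (right) → 1 crossing.
Draw: 2–3 at x≈10.27 (left), 4–1 at x≈16.78 (left) → 0 crossings.
Only Bench has an odd count, so the point is inside Bench.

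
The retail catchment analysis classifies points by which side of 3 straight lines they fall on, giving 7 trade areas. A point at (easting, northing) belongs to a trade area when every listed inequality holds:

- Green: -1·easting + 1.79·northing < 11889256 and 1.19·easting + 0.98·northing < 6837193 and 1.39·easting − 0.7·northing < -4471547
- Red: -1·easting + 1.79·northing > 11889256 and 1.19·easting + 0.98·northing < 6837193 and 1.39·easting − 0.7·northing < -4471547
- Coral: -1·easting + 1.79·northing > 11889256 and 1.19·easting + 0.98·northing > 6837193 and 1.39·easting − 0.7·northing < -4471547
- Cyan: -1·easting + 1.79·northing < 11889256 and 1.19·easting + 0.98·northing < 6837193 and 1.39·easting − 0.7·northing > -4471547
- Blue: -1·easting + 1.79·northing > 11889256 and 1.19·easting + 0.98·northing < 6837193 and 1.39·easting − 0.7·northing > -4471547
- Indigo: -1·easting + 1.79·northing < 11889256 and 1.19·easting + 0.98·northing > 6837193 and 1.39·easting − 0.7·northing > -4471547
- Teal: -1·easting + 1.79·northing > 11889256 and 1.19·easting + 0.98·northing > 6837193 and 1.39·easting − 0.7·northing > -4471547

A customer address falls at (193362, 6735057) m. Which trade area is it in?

-1·193362 + 1.79·6735057 = 11862390.030, which is < 11889256
1.19·193362 + 0.98·6735057 = 6830456.640, which is < 6837193
1.39·193362 − 0.7·6735057 = -4445766.720, which is > -4471547
This sign pattern matches Cyan.

Cyan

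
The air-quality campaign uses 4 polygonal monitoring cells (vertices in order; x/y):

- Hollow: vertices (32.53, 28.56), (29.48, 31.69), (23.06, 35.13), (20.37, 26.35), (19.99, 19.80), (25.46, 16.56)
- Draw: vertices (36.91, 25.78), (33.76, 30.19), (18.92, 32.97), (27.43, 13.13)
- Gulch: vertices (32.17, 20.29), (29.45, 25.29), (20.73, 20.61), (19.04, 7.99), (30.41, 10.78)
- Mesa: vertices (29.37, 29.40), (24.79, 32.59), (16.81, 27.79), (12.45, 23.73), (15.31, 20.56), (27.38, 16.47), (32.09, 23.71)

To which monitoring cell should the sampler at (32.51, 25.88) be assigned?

Cast a ray rightward from (32.51, 25.88). For each polygon, the edges (by vertex number in listed order) whose endpoints lie on opposite sides of y = 25.88, where each meets that height, and whether that is right or left of the point:
Hollow: 4–5 at x≈20.343 (left), 6–1 at x≈30.951 (left) → 0 crossings.
Draw: 1–2 at x≈36.839 (right), 3–4 at x≈21.961 (left) → 1 crossing.
Gulch: no edge straddles that height → 0 crossings.
Mesa: 3–4 at x≈14.759 (left), 7–1 at x≈31.053 (left) → 0 crossings.
Only Draw has an odd count, so the point is inside Draw.

Draw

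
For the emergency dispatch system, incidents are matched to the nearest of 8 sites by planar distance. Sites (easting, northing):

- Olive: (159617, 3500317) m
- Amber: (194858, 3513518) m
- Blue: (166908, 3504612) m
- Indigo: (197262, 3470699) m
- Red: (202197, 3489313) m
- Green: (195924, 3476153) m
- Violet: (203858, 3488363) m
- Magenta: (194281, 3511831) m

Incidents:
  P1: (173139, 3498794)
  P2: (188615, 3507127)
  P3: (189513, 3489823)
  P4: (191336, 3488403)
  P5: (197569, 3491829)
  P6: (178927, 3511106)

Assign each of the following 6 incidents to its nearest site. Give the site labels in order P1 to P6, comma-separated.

P1 → Blue (d²=72674485.00)
P2 → Magenta (d²=54231172.00)
P3 → Red (d²=161143956.00)
P4 → Red (d²=118789421.00)
P5 → Red (d²=27748640.00)
P6 → Blue (d²=186628397.00)

Blue, Magenta, Red, Red, Red, Blue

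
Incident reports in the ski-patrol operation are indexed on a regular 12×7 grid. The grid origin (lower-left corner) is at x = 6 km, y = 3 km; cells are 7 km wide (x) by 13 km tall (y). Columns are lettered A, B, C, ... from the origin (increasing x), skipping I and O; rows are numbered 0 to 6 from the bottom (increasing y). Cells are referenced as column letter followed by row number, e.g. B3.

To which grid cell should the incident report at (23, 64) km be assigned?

C4

Column index: ⌊(23 − 6) / 7⌋ = ⌊2.429⌋ = 2 → column C
Row offset from origin: ⌊(64 − 3) / 13⌋ = ⌊4.692⌋ = 4 → row 4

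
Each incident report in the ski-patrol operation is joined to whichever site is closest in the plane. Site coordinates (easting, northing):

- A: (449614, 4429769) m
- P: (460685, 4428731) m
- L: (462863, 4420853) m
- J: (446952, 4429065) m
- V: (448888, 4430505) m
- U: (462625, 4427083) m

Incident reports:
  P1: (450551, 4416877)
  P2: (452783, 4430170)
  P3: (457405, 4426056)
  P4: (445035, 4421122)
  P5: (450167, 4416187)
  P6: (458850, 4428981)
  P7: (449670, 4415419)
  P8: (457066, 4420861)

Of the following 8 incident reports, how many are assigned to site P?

P1 → J
P2 → A
P3 → P
P4 → J
P5 → J
P6 → P
P7 → J
P8 → L
2 of the 8 go to P.

2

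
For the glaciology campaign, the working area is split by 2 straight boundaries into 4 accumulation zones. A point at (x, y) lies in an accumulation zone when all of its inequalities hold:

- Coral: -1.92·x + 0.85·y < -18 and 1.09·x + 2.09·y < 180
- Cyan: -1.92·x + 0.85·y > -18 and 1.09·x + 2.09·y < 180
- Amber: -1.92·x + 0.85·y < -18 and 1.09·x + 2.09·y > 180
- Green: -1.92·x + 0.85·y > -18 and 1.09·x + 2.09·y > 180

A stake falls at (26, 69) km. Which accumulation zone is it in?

Cyan

-1.92·26 + 0.85·69 = 8.730, which is > -18
1.09·26 + 2.09·69 = 172.550, which is < 180
This sign pattern matches Cyan.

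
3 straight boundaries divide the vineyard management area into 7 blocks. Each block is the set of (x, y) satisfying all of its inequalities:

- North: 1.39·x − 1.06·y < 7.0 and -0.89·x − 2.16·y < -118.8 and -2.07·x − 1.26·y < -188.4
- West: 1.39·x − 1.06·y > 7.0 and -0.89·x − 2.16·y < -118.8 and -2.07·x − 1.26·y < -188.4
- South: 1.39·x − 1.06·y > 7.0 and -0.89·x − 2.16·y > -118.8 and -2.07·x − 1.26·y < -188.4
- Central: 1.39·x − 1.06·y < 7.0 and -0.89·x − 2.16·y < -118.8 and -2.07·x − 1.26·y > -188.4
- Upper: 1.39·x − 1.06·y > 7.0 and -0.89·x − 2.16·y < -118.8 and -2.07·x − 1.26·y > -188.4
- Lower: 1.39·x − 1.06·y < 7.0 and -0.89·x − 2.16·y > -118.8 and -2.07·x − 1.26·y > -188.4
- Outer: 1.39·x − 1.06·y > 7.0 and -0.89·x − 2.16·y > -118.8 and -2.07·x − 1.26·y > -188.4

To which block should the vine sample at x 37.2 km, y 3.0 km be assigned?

Outer

1.39·37.2 − 1.06·3.0 = 48.528, which is > 7.0
-0.89·37.2 − 2.16·3.0 = -39.588, which is > -118.8
-2.07·37.2 − 1.26·3.0 = -80.784, which is > -188.4
This sign pattern matches Outer.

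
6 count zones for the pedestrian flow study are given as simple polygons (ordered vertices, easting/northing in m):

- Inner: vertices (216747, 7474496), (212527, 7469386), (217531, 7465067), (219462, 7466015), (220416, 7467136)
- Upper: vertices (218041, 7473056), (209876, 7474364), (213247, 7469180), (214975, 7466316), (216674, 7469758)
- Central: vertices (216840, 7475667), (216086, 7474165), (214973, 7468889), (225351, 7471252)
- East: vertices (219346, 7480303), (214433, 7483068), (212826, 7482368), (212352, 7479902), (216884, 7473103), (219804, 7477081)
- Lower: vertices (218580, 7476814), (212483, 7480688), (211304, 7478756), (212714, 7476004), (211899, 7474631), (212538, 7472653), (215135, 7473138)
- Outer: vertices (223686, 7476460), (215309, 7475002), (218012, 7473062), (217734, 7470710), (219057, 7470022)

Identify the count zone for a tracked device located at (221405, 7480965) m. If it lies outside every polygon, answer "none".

Cast a ray rightward from (221405, 7480965). For each polygon, the edges (by vertex number in listed order) whose endpoints lie on opposite sides of northing = 7480965, where each meets that height, and whether that is right or left of the point:
Inner: no edge straddles that height → 0 crossings.
Upper: no edge straddles that height → 0 crossings.
Central: no edge straddles that height → 0 crossings.
East: 1–2 at easting≈218169.7 (left), 3–4 at easting≈212556.3 (left) → 0 crossings.
Lower: no edge straddles that height → 0 crossings.
Outer: no edge straddles that height → 0 crossings.
All counts are even, so the point lies outside every listed polygon.

none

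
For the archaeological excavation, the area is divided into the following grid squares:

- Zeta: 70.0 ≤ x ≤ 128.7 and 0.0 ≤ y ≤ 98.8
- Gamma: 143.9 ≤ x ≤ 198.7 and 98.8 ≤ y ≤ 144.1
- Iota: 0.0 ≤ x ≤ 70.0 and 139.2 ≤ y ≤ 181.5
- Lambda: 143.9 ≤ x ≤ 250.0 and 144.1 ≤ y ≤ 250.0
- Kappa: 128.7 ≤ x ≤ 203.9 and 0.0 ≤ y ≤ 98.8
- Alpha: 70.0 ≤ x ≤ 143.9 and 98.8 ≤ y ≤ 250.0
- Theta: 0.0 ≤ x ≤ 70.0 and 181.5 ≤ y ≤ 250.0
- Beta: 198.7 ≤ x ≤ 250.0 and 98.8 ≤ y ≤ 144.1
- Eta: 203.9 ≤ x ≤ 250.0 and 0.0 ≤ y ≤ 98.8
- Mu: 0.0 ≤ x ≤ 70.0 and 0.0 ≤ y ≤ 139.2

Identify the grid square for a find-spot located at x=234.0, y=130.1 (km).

Beta

The point has x = 234.0 and y = 130.1.
Only Beta satisfies 198.7 ≤ x ≤ 250.0 and 98.8 ≤ y ≤ 144.1.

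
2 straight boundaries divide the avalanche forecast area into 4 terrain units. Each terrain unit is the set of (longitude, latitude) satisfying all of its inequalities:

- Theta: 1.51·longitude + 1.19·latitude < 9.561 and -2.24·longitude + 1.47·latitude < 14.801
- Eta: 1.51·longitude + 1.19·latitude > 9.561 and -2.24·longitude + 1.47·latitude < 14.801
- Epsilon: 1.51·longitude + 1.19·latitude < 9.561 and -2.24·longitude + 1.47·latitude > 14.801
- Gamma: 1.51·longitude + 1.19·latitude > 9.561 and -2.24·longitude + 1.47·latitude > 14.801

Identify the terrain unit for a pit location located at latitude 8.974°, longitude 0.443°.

Eta

1.51·0.443 + 1.19·8.974 = 11.348, which is > 9.561
-2.24·0.443 + 1.47·8.974 = 12.199, which is < 14.801
This sign pattern matches Eta.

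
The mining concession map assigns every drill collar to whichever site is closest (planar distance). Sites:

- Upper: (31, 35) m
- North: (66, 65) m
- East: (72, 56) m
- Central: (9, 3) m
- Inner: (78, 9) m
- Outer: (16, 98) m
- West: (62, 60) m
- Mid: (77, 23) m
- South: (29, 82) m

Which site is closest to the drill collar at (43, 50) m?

Squared distances to each site:
Upper: 369.000; North: 754.000; East: 877.000; Central: 3365.000; Inner: 2906.000; Outer: 3033.000; West: 461.000; Mid: 1885.000; South: 1220.000.
Minimum at Upper.

Upper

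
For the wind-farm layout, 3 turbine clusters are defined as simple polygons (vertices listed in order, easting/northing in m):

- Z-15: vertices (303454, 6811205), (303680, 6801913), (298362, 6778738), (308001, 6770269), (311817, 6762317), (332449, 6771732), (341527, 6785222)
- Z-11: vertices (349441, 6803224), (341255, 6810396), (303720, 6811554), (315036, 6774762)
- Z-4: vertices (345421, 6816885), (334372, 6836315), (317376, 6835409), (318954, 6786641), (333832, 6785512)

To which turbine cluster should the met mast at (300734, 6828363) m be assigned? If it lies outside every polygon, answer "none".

none

Cast a ray rightward from (300734, 6828363). For each polygon, the edges (by vertex number in listed order) whose endpoints lie on opposite sides of northing = 6828363, where each meets that height, and whether that is right or left of the point:
Z-15: no edge straddles that height → 0 crossings.
Z-11: no edge straddles that height → 0 crossings.
Z-4: 1–2 at easting≈338894.0 (right), 3–4 at easting≈317604.0 (right) → 2 crossings.
All counts are even, so the point lies outside every listed polygon.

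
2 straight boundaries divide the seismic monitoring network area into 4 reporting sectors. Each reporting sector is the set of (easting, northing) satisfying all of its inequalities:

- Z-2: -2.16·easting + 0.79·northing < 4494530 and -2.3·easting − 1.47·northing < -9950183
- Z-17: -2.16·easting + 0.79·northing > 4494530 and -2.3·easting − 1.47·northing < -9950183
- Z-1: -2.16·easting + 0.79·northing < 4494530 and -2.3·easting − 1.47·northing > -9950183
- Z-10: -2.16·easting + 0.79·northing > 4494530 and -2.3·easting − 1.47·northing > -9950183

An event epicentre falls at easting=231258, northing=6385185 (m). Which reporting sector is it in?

Z-10

-2.16·231258 + 0.79·6385185 = 4544778.870, which is > 4494530
-2.3·231258 − 1.47·6385185 = -9918115.350, which is > -9950183
This sign pattern matches Z-10.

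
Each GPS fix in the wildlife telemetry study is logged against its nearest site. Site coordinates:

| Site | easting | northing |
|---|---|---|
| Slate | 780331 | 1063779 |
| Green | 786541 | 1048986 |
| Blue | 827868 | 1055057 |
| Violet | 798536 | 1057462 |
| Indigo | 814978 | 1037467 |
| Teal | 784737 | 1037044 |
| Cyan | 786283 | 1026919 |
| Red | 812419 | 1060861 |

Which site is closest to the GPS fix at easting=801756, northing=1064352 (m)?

Violet

Squared distances to each site:
Slate: 459358954.000; Green: 467610181.000; Blue: 768233569.000; Violet: 57840500.000; Indigo: 897624509.000; Teal: 1035373225.000; Cyan: 1640643218.000; Red: 125886650.000.
Minimum at Violet.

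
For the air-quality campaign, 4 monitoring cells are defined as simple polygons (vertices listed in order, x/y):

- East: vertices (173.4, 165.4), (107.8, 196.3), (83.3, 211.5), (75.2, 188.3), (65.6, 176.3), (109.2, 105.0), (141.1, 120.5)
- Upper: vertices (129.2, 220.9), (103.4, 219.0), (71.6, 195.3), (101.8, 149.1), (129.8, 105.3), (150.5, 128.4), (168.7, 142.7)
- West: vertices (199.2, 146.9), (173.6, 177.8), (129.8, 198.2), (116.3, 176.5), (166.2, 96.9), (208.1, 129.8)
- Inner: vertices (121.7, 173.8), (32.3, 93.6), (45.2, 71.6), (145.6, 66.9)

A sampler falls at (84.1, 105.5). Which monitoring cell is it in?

Inner

Cast a ray rightward from (84.1, 105.5). For each polygon, the edges (by vertex number in listed order) whose endpoints lie on opposite sides of y = 105.5, where each meets that height, and whether that is right or left of the point:
East: 5–6 at x≈108.89 (right), 6–7 at x≈110.23 (right) → 2 crossings.
Upper: 4–5 at x≈129.67 (right), 5–6 at x≈129.98 (right) → 2 crossings.
West: 4–5 at x≈160.81 (right), 5–6 at x≈177.15 (right) → 2 crossings.
Inner: 1–2 at x≈45.57 (left), 4–1 at x≈136.97 (right) → 1 crossing.
Only Inner has an odd count, so the point is inside Inner.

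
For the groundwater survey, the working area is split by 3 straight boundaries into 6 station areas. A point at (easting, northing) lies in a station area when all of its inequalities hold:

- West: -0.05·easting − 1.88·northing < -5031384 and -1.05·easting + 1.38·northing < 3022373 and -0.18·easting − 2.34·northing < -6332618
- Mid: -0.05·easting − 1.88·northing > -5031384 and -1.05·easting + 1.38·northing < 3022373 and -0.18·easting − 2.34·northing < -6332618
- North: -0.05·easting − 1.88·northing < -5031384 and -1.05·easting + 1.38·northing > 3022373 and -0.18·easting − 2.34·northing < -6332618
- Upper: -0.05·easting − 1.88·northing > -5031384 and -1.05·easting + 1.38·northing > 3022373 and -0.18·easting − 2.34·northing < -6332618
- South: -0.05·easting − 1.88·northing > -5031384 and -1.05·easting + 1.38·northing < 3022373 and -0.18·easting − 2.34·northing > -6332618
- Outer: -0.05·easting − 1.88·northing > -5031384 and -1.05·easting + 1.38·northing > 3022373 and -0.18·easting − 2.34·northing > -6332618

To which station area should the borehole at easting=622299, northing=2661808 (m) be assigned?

West

-0.05·622299 − 1.88·2661808 = -5035313.990, which is < -5031384
-1.05·622299 + 1.38·2661808 = 3019881.090, which is < 3022373
-0.18·622299 − 2.34·2661808 = -6340644.540, which is < -6332618
This sign pattern matches West.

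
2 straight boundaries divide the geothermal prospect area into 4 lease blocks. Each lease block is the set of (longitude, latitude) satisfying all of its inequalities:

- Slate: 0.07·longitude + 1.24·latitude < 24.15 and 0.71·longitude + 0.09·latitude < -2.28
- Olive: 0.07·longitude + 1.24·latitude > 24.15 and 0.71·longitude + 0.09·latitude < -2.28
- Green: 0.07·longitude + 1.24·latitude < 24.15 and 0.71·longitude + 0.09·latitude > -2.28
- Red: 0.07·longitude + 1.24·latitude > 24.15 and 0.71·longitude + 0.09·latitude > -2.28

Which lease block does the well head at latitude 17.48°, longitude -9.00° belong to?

Slate

0.07·-9.00 + 1.24·17.48 = 21.045, which is < 24.15
0.71·-9.00 + 0.09·17.48 = -4.817, which is < -2.28
This sign pattern matches Slate.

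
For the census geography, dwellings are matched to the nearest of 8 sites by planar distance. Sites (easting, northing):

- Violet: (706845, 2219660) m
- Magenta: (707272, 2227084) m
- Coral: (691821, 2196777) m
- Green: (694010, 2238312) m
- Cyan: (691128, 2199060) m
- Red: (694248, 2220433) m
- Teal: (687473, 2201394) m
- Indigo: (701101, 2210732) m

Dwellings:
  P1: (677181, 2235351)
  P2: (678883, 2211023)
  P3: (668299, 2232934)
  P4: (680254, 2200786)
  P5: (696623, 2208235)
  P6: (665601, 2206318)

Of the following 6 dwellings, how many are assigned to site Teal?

P1 → Green
P2 → Teal
P3 → Green
P4 → Teal
P5 → Indigo
P6 → Teal
3 of the 6 go to Teal.

3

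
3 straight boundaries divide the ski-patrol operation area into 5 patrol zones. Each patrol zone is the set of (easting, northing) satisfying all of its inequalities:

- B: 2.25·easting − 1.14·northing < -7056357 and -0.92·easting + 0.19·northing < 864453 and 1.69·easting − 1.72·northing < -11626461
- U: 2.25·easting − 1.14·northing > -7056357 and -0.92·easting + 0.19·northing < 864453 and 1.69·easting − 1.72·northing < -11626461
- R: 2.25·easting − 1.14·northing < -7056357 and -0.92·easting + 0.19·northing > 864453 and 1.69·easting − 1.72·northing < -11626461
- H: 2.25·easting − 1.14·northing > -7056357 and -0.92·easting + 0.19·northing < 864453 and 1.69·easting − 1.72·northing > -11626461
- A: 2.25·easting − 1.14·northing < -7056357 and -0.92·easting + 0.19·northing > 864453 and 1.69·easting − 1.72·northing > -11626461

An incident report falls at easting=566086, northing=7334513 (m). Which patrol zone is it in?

R

2.25·566086 − 1.14·7334513 = -7087651.320, which is < -7056357
-0.92·566086 + 0.19·7334513 = 872758.350, which is > 864453
1.69·566086 − 1.72·7334513 = -11658677.020, which is < -11626461
This sign pattern matches R.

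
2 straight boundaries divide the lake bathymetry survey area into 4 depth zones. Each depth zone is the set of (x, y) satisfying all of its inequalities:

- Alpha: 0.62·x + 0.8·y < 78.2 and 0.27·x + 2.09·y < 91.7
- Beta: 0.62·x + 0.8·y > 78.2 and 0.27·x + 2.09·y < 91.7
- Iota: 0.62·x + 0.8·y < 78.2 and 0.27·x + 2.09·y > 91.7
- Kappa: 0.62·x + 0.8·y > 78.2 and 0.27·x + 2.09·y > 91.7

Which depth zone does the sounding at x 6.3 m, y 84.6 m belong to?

Iota

0.62·6.3 + 0.8·84.6 = 71.586, which is < 78.2
0.27·6.3 + 2.09·84.6 = 178.515, which is > 91.7
This sign pattern matches Iota.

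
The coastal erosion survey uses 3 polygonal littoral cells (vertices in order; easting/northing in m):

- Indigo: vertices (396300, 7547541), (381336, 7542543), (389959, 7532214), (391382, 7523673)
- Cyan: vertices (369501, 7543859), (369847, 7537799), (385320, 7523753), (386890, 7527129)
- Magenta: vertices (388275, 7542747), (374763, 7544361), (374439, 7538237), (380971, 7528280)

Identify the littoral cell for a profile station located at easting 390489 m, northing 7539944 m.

Indigo

Cast a ray rightward from (390489, 7539944). For each polygon, the edges (by vertex number in listed order) whose endpoints lie on opposite sides of northing = 7539944, where each meets that height, and whether that is right or left of the point:
Indigo: 2–3 at easting≈383505.7 (left), 4–1 at easting≈394734.6 (right) → 1 crossing.
Cyan: 1–2 at easting≈369724.5 (left), 4–1 at easting≈373570.2 (left) → 0 crossings.
Magenta: 2–3 at easting≈374529.3 (left), 4–1 at easting≈386859.8 (left) → 0 crossings.
Only Indigo has an odd count, so the point is inside Indigo.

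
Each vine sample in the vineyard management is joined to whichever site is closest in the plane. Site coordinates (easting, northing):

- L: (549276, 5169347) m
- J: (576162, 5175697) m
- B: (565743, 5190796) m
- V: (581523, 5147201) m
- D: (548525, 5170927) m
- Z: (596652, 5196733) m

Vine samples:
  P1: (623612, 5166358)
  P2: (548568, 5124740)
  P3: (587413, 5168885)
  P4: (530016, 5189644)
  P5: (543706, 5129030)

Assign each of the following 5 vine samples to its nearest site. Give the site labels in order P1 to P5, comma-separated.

P1 → Z (d²=1649482225.00)
P2 → V (d²=1590528546.00)
P3 → J (d²=172988345.00)
P4 → D (d²=692909170.00)
P5 → L (d²=1656485389.00)

Z, V, J, D, L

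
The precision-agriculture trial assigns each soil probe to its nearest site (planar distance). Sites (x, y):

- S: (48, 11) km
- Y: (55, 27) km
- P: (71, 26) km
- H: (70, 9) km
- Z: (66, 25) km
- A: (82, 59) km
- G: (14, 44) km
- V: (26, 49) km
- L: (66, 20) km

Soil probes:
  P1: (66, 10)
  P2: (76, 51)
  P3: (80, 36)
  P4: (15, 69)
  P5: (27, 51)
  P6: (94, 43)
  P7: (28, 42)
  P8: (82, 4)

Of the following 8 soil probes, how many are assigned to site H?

P1 → H
P2 → A
P3 → P
P4 → V
P5 → V
P6 → A
P7 → V
P8 → H
2 of the 8 go to H.

2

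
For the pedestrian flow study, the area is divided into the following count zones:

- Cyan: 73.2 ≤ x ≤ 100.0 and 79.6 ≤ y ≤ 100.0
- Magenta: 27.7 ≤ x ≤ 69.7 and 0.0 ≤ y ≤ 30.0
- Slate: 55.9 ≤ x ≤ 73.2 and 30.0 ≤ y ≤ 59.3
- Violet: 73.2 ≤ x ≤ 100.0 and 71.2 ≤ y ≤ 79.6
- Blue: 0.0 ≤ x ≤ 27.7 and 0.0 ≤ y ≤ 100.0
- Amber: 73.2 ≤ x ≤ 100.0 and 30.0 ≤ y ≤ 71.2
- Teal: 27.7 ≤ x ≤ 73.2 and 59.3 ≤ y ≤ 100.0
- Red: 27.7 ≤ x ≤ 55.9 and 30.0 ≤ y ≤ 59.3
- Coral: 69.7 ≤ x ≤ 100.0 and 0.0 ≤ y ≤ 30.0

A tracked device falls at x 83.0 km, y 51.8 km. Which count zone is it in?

The point has x = 83.0 and y = 51.8.
Only Amber satisfies 73.2 ≤ x ≤ 100.0 and 30.0 ≤ y ≤ 71.2.

Amber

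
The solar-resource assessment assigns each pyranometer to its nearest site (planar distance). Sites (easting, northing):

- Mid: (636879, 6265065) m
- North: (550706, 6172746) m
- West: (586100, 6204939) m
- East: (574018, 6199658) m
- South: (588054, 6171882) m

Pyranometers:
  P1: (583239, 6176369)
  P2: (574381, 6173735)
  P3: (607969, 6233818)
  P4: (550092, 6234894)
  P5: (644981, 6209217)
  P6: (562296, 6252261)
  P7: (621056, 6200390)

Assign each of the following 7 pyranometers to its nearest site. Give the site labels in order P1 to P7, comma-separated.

P1 → South (d²=43317394.00)
P2 → South (d²=190384538.00)
P3 → West (d²=1312249802.00)
P4 → East (d²=1814029172.00)
P5 → Mid (d²=3184641508.00)
P6 → West (d²=2806002100.00)
P7 → West (d²=1242615337.00)

South, South, West, East, Mid, West, West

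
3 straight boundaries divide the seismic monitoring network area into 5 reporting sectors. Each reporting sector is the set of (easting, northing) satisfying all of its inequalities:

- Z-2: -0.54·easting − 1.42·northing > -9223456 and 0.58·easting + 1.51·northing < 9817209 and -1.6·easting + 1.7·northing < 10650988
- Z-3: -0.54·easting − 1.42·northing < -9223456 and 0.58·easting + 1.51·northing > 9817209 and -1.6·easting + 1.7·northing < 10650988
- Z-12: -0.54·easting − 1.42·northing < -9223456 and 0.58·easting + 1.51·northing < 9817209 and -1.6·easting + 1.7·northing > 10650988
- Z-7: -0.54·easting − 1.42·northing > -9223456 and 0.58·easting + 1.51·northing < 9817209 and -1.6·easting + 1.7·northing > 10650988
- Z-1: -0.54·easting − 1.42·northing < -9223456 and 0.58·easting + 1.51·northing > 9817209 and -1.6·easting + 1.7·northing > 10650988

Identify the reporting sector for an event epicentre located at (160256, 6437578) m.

-0.54·160256 − 1.42·6437578 = -9227899.000, which is < -9223456
0.58·160256 + 1.51·6437578 = 9813691.260, which is < 9817209
-1.6·160256 + 1.7·6437578 = 10687473.000, which is > 10650988
This sign pattern matches Z-12.

Z-12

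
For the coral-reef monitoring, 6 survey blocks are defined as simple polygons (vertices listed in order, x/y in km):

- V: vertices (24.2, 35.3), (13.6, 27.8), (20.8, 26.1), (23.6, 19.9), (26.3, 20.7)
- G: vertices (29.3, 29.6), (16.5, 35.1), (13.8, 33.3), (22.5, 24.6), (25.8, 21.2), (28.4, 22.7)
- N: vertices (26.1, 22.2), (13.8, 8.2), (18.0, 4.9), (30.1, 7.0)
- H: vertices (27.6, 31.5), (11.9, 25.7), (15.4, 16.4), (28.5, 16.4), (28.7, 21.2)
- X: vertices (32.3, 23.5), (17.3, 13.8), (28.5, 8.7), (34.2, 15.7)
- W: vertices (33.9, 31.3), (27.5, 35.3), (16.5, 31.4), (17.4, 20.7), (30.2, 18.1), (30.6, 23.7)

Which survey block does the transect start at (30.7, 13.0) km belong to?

X

Cast a ray rightward from (30.7, 13.0). For each polygon, the edges (by vertex number in listed order) whose endpoints lie on opposite sides of y = 13.0, where each meets that height, and whether that is right or left of the point:
V: no edge straddles that height → 0 crossings.
G: no edge straddles that height → 0 crossings.
N: 1–2 at x≈18.02 (left), 4–1 at x≈28.52 (left) → 0 crossings.
H: no edge straddles that height → 0 crossings.
X: 2–3 at x≈19.06 (left), 3–4 at x≈32.00 (right) → 1 crossing.
W: no edge straddles that height → 0 crossings.
Only X has an odd count, so the point is inside X.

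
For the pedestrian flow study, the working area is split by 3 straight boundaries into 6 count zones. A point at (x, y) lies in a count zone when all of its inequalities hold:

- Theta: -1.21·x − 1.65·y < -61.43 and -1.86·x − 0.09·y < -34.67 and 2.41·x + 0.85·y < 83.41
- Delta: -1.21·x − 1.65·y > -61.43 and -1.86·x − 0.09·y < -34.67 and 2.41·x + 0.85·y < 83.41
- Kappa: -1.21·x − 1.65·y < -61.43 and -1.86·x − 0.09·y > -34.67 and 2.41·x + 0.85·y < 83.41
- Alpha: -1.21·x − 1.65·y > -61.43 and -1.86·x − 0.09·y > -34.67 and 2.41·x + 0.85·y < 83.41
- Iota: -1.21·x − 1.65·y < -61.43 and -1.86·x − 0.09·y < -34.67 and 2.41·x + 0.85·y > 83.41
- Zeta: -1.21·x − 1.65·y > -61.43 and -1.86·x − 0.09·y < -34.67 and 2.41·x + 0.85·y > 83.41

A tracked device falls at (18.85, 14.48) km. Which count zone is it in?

Delta

-1.21·18.85 − 1.65·14.48 = -46.701, which is > -61.43
-1.86·18.85 − 0.09·14.48 = -36.364, which is < -34.67
2.41·18.85 + 0.85·14.48 = 57.737, which is < 83.41
This sign pattern matches Delta.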